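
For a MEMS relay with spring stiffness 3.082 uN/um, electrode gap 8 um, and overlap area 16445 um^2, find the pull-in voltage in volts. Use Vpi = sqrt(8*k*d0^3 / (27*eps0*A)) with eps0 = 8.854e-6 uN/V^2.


Step 1: Compute numerator: 8 * k * d0^3 = 8 * 3.082 * 8^3 = 12623.872
Step 2: Compute denominator: 27 * eps0 * A = 27 * 8.854e-6 * 16445 = 3.931309
Step 3: Vpi = sqrt(12623.872 / 3.931309)
Vpi = 56.67 V


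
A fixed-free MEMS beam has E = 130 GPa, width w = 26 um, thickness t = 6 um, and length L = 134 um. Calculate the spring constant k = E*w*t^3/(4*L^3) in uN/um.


Step 1: Convert E to consistent units (1 GPa = 1000 uN/um^2).
E = 130 GPa = 130000 uN/um^2
Step 2: Compute t^3 = 6^3 = 216
Step 3: Compute L^3 = 134^3 = 2406104
Step 4: k = 130000 * 26 * 216 / (4 * 2406104)
k = 75.8571 uN/um


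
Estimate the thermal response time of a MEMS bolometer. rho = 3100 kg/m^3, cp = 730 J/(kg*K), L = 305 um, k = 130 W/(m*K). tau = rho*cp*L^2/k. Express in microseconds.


Step 1: Convert L to m: L = 305e-6 m
Step 2: L^2 = (305e-6)^2 = 9.3025e-08 m^2
Step 3: tau = 3100 * 730 * 9.3025e-08 / 130 = 1.61935058e-03 s
Step 4: Convert to microseconds (multiply by 1e6).
tau = 1619.351 us


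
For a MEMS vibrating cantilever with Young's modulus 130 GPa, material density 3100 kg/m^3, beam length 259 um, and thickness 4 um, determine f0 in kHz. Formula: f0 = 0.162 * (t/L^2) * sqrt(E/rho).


Step 1: Convert units to SI.
t_SI = 4e-6 m, L_SI = 259e-6 m
Step 2: Calculate sqrt(E/rho).
sqrt(130e9 / 3100) = 6475.76 m/s
Step 3: Compute f0.
f0 = 0.162 * 4e-6 / (259e-6)^2 * 6475.76 = 62555.6 Hz = 62.56 kHz


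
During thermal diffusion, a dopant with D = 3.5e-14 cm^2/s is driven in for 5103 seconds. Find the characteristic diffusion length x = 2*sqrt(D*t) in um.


Step 1: Compute D*t = 3.5e-14 * 5103 = 1.78605e-10 cm^2
Step 2: sqrt(D*t) = 1.3364e-05 cm
Step 3: x = 2 * 1.3364e-05 cm = 2.6728e-05 cm
Step 4: Convert to um (1 cm = 1e4 um): x = 0.267 um


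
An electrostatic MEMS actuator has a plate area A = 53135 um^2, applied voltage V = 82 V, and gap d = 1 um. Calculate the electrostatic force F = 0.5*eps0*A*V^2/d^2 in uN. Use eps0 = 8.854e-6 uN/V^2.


Step 1: Identify parameters.
eps0 = 8.854e-6 uN/V^2, A = 53135 um^2, V = 82 V, d = 1 um
Step 2: Compute V^2 = 82^2 = 6724
Step 3: Compute d^2 = 1^2 = 1
Step 4: F = 0.5 * 8.854e-6 * 53135 * 6724 / 1
F = 1581.677 uN


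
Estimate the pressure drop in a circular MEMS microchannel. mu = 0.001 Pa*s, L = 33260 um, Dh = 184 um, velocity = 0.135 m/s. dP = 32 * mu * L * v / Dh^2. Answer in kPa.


Step 1: Convert to SI: L = 33260e-6 m, Dh = 184e-6 m
Step 2: dP = 32 * 0.001 * 33260e-6 * 0.135 / (184e-6)^2
Step 3: dP = 4243.95 Pa
Step 4: Convert to kPa: dP = 4.24 kPa


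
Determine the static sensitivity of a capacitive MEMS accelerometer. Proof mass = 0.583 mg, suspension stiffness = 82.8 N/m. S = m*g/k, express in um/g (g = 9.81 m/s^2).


Step 1: Convert mass: m = 0.583 mg = 5.83e-07 kg
Step 2: S = m * g / k = 5.83e-07 * 9.81 / 82.8
Step 3: S = 6.91e-08 m/g
Step 4: Convert to um/g: S = 0.069 um/g


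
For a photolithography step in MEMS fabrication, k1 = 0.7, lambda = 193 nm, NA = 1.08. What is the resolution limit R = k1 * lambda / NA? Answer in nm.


Step 1: Identify values: k1 = 0.7, lambda = 193 nm, NA = 1.08
Step 2: R = k1 * lambda / NA
R = 0.7 * 193 / 1.08
R = 125.1 nm


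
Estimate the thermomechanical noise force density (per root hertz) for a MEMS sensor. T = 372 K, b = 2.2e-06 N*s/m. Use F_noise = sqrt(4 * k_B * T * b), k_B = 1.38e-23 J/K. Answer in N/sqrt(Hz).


Step 1: Compute 4 * k_B * T * b
= 4 * 1.38e-23 * 372 * 2.2e-06
= 4.5176e-26 N^2/Hz
Step 2: F_noise = sqrt(4.5176e-26)
F_noise = 2.13e-13 N/sqrt(Hz)


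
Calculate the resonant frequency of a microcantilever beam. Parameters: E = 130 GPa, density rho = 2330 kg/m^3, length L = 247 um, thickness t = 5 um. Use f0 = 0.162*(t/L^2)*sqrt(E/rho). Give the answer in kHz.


Step 1: Convert units to SI.
t_SI = 5e-6 m, L_SI = 247e-6 m
Step 2: Calculate sqrt(E/rho).
sqrt(130e9 / 2330) = 7469.54 m/s
Step 3: Compute f0.
f0 = 0.162 * 5e-6 / (247e-6)^2 * 7469.54 = 99171.1 Hz = 99.17 kHz


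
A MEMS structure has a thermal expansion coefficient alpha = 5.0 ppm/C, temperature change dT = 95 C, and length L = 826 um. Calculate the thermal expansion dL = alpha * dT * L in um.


Step 1: Convert CTE: alpha = 5.0 ppm/C = 5.0e-6 /C
Step 2: dL = 5.0e-6 * 95 * 826
dL = 0.3924 um


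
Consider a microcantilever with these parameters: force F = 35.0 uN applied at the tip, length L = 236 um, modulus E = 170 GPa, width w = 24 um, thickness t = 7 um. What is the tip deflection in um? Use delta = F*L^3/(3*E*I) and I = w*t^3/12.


Step 1: Calculate the second moment of area.
I = w * t^3 / 12 = 24 * 7^3 / 12 = 686.0 um^4
Step 2: Convert E to consistent units (1 GPa = 1000 uN/um^2).
E = 170 GPa = 170000 uN/um^2
Step 3: Calculate tip deflection.
delta = F * L^3 / (3 * E * I)
delta = 35.0 * 236^3 / (3 * 170000 * 686.0)
delta = 1.315 um


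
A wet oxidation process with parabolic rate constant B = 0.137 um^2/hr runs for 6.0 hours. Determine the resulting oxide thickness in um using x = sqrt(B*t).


Step 1: Compute B*t = 0.137 * 6.0 = 0.822
Step 2: x = sqrt(0.822)
x = 0.907 um


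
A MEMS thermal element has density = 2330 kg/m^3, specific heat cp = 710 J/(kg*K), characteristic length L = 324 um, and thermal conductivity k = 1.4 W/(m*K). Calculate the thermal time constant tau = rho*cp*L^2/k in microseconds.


Step 1: Convert L to m: L = 324e-6 m
Step 2: L^2 = (324e-6)^2 = 1.04976e-07 m^2
Step 3: tau = 2330 * 710 * 1.04976e-07 / 1.4 = 1.2404414057e-01 s
Step 4: Convert to microseconds (multiply by 1e6).
tau = 124044.141 us


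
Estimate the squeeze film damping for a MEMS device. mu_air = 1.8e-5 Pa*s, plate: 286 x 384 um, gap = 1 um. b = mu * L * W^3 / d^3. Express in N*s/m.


Step 1: Convert to SI.
L = 286e-6 m, W = 384e-6 m, d = 1e-6 m
Step 2: W^3 = (384e-6)^3 = 5.66e-11 m^3
Step 3: d^3 = (1e-6)^3 = 1.00e-18 m^3
Step 4: b = 1.8e-5 * 286e-6 * 5.66e-11 / 1.00e-18
b = 2.91e-01 N*s/m


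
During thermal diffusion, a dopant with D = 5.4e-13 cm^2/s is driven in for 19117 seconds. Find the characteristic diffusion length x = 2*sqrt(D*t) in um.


Step 1: Compute D*t = 5.4e-13 * 19117 = 1.032318e-08 cm^2
Step 2: sqrt(D*t) = 1.01603e-04 cm
Step 3: x = 2 * 1.01603e-04 cm = 2.03206e-04 cm
Step 4: Convert to um (1 cm = 1e4 um): x = 2.032 um


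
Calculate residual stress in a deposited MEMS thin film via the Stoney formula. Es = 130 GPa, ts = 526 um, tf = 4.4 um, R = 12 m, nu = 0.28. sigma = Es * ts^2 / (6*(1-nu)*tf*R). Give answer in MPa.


Step 1: Compute numerator: Es * ts^2 = 130 * 526^2 = 35967880 (GPa*um^2)
Step 2: Compute denominator (R in um): 6*(1-nu)*tf*R = 6*0.72*4.4*12e6 = 228096000.0 (um^2)
Step 3: sigma (GPa) = 35967880 / 228096000.0 = 1.57687e-01 GPa
Step 4: Convert to MPa (x1000): sigma = 157.7 MPa


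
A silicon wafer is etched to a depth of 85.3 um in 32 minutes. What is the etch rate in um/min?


Step 1: Etch rate = depth / time
Step 2: rate = 85.3 / 32
rate = 2.666 um/min


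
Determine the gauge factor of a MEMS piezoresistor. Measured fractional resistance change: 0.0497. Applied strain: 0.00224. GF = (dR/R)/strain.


Step 1: Identify values.
dR/R = 0.0497, strain = 0.00224
Step 2: GF = (dR/R) / strain = 0.0497 / 0.00224
GF = 22.2


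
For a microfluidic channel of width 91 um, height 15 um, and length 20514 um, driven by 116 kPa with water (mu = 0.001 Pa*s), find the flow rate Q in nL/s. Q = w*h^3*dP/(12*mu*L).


Step 1: Convert all dimensions to SI (meters).
w = 91e-6 m, h = 15e-6 m, L = 20514e-6 m, dP = 116e3 Pa
Step 2: Q = w * h^3 * dP / (12 * mu * L)
Q = 91e-6 * (15e-6)^3 * 116e3 / (12 * 0.001 * 20514e-6) = 1.4472433e-10 m^3/s
Step 3: Convert Q from m^3/s to nL/s (1 m^3 = 1e12 nL, so multiply by 1e12).
Q = 144.724 nL/s


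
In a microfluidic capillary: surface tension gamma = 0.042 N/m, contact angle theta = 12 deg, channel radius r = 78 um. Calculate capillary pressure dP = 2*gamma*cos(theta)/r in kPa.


Step 1: cos(12 deg) = 0.9781
Step 2: Convert r to m: r = 78e-6 m
Step 3: dP = 2 * 0.042 * 0.9781 / 78e-6 = 1053.3 Pa
Step 4: Convert Pa to kPa (divide by 1000).
dP = 1.05 kPa


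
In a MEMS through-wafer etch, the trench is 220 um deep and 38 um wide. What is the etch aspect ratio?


Step 1: AR = depth / width
Step 2: AR = 220 / 38
AR = 5.8


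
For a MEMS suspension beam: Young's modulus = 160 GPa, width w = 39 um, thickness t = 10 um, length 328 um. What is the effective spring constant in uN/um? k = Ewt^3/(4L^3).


Step 1: Convert E to consistent units (1 GPa = 1000 uN/um^2).
E = 160 GPa = 160000 uN/um^2
Step 2: Compute t^3 = 10^3 = 1000
Step 3: Compute L^3 = 328^3 = 35287552
Step 4: k = 160000 * 39 * 1000 / (4 * 35287552)
k = 44.2082 uN/um


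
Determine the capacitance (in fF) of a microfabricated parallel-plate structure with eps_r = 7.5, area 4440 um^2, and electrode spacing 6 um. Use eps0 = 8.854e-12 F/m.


Step 1: Convert area to m^2: A = 4440e-12 m^2
Step 2: Convert gap to m: d = 6e-6 m
Step 3: C = eps0 * eps_r * A / d
C = 8.854e-12 * 7.5 * 4440e-12 / 6e-6
Step 4: Convert to fF (multiply by 1e15).
C = 49.14 fF


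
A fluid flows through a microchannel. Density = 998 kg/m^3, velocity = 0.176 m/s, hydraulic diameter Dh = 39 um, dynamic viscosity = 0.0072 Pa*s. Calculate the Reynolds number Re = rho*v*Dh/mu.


Step 1: Convert Dh to meters: Dh = 39e-6 m
Step 2: Re = rho * v * Dh / mu
Re = 998 * 0.176 * 39e-6 / 0.0072
Re = 0.951


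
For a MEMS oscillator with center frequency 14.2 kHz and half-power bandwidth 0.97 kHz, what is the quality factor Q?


Step 1: Q = f0 / bandwidth
Step 2: Q = 14.2 / 0.97
Q = 14.6


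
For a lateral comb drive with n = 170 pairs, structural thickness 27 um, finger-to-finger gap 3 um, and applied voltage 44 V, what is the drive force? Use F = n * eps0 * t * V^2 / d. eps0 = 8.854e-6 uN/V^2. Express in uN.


Step 1: Parameters: n=170, eps0=8.854e-6 uN/V^2, t=27 um, V=44 V, d=3 um
Step 2: V^2 = 1936
Step 3: F = 170 * 8.854e-6 * 27 * 1936 / 3
F = 26.226 uN


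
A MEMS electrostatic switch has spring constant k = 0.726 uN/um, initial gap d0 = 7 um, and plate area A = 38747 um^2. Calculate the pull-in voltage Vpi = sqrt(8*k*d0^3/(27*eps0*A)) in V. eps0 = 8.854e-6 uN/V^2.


Step 1: Compute numerator: 8 * k * d0^3 = 8 * 0.726 * 7^3 = 1992.144
Step 2: Compute denominator: 27 * eps0 * A = 27 * 8.854e-6 * 38747 = 9.26278
Step 3: Vpi = sqrt(1992.144 / 9.26278)
Vpi = 14.67 V


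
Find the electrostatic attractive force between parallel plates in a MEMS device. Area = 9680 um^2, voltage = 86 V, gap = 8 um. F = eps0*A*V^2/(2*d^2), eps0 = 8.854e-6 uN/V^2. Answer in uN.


Step 1: Identify parameters.
eps0 = 8.854e-6 uN/V^2, A = 9680 um^2, V = 86 V, d = 8 um
Step 2: Compute V^2 = 86^2 = 7396
Step 3: Compute d^2 = 8^2 = 64
Step 4: F = 0.5 * 8.854e-6 * 9680 * 7396 / 64
F = 4.952 uN


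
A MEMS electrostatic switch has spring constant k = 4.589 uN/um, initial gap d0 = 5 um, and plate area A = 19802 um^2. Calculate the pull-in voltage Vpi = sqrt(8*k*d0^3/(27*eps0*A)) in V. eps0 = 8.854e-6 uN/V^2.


Step 1: Compute numerator: 8 * k * d0^3 = 8 * 4.589 * 5^3 = 4589.0
Step 2: Compute denominator: 27 * eps0 * A = 27 * 8.854e-6 * 19802 = 4.733827
Step 3: Vpi = sqrt(4589.0 / 4.733827)
Vpi = 31.14 V


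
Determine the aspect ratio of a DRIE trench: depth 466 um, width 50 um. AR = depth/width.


Step 1: AR = depth / width
Step 2: AR = 466 / 50
AR = 9.3


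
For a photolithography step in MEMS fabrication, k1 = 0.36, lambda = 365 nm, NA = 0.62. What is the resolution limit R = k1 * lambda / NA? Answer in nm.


Step 1: Identify values: k1 = 0.36, lambda = 365 nm, NA = 0.62
Step 2: R = k1 * lambda / NA
R = 0.36 * 365 / 0.62
R = 211.9 nm


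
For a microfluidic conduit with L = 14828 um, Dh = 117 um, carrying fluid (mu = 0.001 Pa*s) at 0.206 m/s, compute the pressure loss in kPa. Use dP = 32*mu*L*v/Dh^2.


Step 1: Convert to SI: L = 14828e-6 m, Dh = 117e-6 m
Step 2: dP = 32 * 0.001 * 14828e-6 * 0.206 / (117e-6)^2
Step 3: dP = 7140.49 Pa
Step 4: Convert to kPa: dP = 7.14 kPa


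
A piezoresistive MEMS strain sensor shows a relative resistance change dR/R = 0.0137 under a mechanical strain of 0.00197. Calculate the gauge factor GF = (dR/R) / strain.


Step 1: Identify values.
dR/R = 0.0137, strain = 0.00197
Step 2: GF = (dR/R) / strain = 0.0137 / 0.00197
GF = 7.0


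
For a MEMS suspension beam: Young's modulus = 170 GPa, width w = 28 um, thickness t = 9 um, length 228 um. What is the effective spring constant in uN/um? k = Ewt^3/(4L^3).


Step 1: Convert E to consistent units (1 GPa = 1000 uN/um^2).
E = 170 GPa = 170000 uN/um^2
Step 2: Compute t^3 = 9^3 = 729
Step 3: Compute L^3 = 228^3 = 11852352
Step 4: k = 170000 * 28 * 729 / (4 * 11852352)
k = 73.1931 uN/um


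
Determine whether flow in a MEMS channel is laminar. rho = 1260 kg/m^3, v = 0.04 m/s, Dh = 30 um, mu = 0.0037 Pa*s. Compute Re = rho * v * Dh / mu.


Step 1: Convert Dh to meters: Dh = 30e-6 m
Step 2: Re = rho * v * Dh / mu
Re = 1260 * 0.04 * 30e-6 / 0.0037
Re = 0.409
Since Re = 0.409 is below ~2300, the flow is laminar.


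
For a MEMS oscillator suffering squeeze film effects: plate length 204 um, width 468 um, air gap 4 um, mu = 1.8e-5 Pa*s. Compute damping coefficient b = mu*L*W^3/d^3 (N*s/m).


Step 1: Convert to SI.
L = 204e-6 m, W = 468e-6 m, d = 4e-6 m
Step 2: W^3 = (468e-6)^3 = 1.03e-10 m^3
Step 3: d^3 = (4e-6)^3 = 6.40e-17 m^3
Step 4: b = 1.8e-5 * 204e-6 * 1.03e-10 / 6.40e-17
b = 5.88e-03 N*s/m


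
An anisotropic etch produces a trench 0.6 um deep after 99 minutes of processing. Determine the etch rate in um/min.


Step 1: Etch rate = depth / time
Step 2: rate = 0.6 / 99
rate = 0.006 um/min


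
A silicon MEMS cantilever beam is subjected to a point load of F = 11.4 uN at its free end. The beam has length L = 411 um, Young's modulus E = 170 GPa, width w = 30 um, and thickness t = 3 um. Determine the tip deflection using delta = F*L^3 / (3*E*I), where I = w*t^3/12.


Step 1: Calculate the second moment of area.
I = w * t^3 / 12 = 30 * 3^3 / 12 = 67.5 um^4
Step 2: Convert E to consistent units (1 GPa = 1000 uN/um^2).
E = 170 GPa = 170000 uN/um^2
Step 3: Calculate tip deflection.
delta = F * L^3 / (3 * E * I)
delta = 11.4 * 411^3 / (3 * 170000 * 67.5)
delta = 22.9909 um


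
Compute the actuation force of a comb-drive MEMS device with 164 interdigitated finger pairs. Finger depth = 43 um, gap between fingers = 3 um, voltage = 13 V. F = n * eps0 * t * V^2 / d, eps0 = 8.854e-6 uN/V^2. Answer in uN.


Step 1: Parameters: n=164, eps0=8.854e-6 uN/V^2, t=43 um, V=13 V, d=3 um
Step 2: V^2 = 169
Step 3: F = 164 * 8.854e-6 * 43 * 169 / 3
F = 3.517 uN


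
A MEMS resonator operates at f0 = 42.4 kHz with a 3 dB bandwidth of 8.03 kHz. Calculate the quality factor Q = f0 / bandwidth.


Step 1: Q = f0 / bandwidth
Step 2: Q = 42.4 / 8.03
Q = 5.3


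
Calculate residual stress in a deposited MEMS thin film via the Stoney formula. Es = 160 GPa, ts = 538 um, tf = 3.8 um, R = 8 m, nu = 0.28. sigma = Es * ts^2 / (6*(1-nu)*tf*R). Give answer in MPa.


Step 1: Compute numerator: Es * ts^2 = 160 * 538^2 = 46311040 (GPa*um^2)
Step 2: Compute denominator (R in um): 6*(1-nu)*tf*R = 6*0.72*3.8*8e6 = 131328000.0 (um^2)
Step 3: sigma (GPa) = 46311040 / 131328000.0 = 3.52636e-01 GPa
Step 4: Convert to MPa (x1000): sigma = 352.6 MPa


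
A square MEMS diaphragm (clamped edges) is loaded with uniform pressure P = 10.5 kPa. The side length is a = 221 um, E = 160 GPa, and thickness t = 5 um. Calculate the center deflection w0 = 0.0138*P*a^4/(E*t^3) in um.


Step 1: Convert pressure to compatible units (E is in GPa, so P in GPa).
P = 10.5 kPa = 10.5e-6 GPa
Step 2: Compute numerator: 0.0138 * P * a^4.
a^4 = 221^4 = 2385443281
numerator = 0.0138 * 10.5e-6 * 2385443281 = 3.4565e+02
Step 3: Compute denominator: E * t^3 = 160 * 5^3 = 20000
Step 4: w0 = numerator / denominator = 3.4565e+02 / 20000 = 0.0173 um


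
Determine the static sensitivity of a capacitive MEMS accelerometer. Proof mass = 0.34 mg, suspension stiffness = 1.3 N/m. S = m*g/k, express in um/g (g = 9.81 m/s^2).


Step 1: Convert mass: m = 0.34 mg = 3.40e-07 kg
Step 2: S = m * g / k = 3.40e-07 * 9.81 / 1.3
Step 3: S = 2.57e-06 m/g
Step 4: Convert to um/g: S = 2.566 um/g


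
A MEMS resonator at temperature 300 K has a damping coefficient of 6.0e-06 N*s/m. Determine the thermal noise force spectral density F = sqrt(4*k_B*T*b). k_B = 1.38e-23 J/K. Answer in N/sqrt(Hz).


Step 1: Compute 4 * k_B * T * b
= 4 * 1.38e-23 * 300 * 6.0e-06
= 9.9360e-26 N^2/Hz
Step 2: F_noise = sqrt(9.9360e-26)
F_noise = 3.15e-13 N/sqrt(Hz)


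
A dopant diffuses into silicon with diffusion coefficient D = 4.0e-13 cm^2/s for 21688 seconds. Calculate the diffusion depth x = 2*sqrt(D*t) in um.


Step 1: Compute D*t = 4.0e-13 * 21688 = 8.6752e-09 cm^2
Step 2: sqrt(D*t) = 9.31408e-05 cm
Step 3: x = 2 * 9.31408e-05 cm = 1.862816e-04 cm
Step 4: Convert to um (1 cm = 1e4 um): x = 1.863 um


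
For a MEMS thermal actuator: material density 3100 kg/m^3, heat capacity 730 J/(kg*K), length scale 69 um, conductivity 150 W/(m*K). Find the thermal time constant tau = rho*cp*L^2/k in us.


Step 1: Convert L to m: L = 69e-6 m
Step 2: L^2 = (69e-6)^2 = 4.761e-09 m^2
Step 3: tau = 3100 * 730 * 4.761e-09 / 150 = 7.182762e-05 s
Step 4: Convert to microseconds (multiply by 1e6).
tau = 71.828 us


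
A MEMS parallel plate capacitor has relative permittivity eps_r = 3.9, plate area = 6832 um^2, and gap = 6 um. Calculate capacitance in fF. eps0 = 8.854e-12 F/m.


Step 1: Convert area to m^2: A = 6832e-12 m^2
Step 2: Convert gap to m: d = 6e-6 m
Step 3: C = eps0 * eps_r * A / d
C = 8.854e-12 * 3.9 * 6832e-12 / 6e-6
Step 4: Convert to fF (multiply by 1e15).
C = 39.32 fF


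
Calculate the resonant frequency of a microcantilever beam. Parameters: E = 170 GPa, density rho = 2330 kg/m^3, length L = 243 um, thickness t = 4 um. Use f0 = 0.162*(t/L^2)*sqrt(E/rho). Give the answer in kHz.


Step 1: Convert units to SI.
t_SI = 4e-6 m, L_SI = 243e-6 m
Step 2: Calculate sqrt(E/rho).
sqrt(170e9 / 2330) = 8541.74 m/s
Step 3: Compute f0.
f0 = 0.162 * 4e-6 / (243e-6)^2 * 8541.74 = 93736.5 Hz = 93.74 kHz


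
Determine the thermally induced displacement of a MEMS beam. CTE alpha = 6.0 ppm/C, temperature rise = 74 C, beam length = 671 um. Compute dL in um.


Step 1: Convert CTE: alpha = 6.0 ppm/C = 6.0e-6 /C
Step 2: dL = 6.0e-6 * 74 * 671
dL = 0.2979 um


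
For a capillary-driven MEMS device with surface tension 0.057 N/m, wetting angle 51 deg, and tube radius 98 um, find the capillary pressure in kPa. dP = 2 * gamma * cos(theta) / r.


Step 1: cos(51 deg) = 0.6293
Step 2: Convert r to m: r = 98e-6 m
Step 3: dP = 2 * 0.057 * 0.6293 / 98e-6 = 732.0 Pa
Step 4: Convert Pa to kPa (divide by 1000).
dP = 0.73 kPa


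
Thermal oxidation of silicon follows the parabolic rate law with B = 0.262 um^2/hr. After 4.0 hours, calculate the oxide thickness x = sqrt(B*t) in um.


Step 1: Compute B*t = 0.262 * 4.0 = 1.048
Step 2: x = sqrt(1.048)
x = 1.024 um


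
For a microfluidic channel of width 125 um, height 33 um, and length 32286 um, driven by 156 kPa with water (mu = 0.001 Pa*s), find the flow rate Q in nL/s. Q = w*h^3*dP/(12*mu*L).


Step 1: Convert all dimensions to SI (meters).
w = 125e-6 m, h = 33e-6 m, L = 32286e-6 m, dP = 156e3 Pa
Step 2: Q = w * h^3 * dP / (12 * mu * L)
Q = 125e-6 * (33e-6)^3 * 156e3 / (12 * 0.001 * 32286e-6) = 1.80876e-09 m^3/s
Step 3: Convert Q from m^3/s to nL/s (1 m^3 = 1e12 nL, so multiply by 1e12).
Q = 1808.76 nL/s


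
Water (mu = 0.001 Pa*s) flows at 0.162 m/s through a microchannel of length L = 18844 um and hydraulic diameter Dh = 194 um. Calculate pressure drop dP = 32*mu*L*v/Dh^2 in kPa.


Step 1: Convert to SI: L = 18844e-6 m, Dh = 194e-6 m
Step 2: dP = 32 * 0.001 * 18844e-6 * 0.162 / (194e-6)^2
Step 3: dP = 2595.58 Pa
Step 4: Convert to kPa: dP = 2.6 kPa


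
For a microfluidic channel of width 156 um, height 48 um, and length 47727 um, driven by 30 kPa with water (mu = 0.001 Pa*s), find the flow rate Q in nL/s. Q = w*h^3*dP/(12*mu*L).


Step 1: Convert all dimensions to SI (meters).
w = 156e-6 m, h = 48e-6 m, L = 47727e-6 m, dP = 30e3 Pa
Step 2: Q = w * h^3 * dP / (12 * mu * L)
Q = 156e-6 * (48e-6)^3 * 30e3 / (12 * 0.001 * 47727e-6) = 9.037e-10 m^3/s
Step 3: Convert Q from m^3/s to nL/s (1 m^3 = 1e12 nL, so multiply by 1e12).
Q = 903.7 nL/s


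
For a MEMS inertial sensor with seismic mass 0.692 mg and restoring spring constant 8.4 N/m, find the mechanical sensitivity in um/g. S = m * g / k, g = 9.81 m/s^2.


Step 1: Convert mass: m = 0.692 mg = 6.92e-07 kg
Step 2: S = m * g / k = 6.92e-07 * 9.81 / 8.4
Step 3: S = 8.08e-07 m/g
Step 4: Convert to um/g: S = 0.808 um/g


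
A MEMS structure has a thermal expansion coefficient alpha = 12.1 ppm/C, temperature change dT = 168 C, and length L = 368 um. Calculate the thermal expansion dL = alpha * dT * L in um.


Step 1: Convert CTE: alpha = 12.1 ppm/C = 12.1e-6 /C
Step 2: dL = 12.1e-6 * 168 * 368
dL = 0.7481 um


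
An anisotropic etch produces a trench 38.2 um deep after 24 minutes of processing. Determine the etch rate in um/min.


Step 1: Etch rate = depth / time
Step 2: rate = 38.2 / 24
rate = 1.592 um/min


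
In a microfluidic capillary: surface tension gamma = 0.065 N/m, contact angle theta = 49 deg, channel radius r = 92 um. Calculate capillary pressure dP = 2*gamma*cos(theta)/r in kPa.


Step 1: cos(49 deg) = 0.6561
Step 2: Convert r to m: r = 92e-6 m
Step 3: dP = 2 * 0.065 * 0.6561 / 92e-6 = 927.1 Pa
Step 4: Convert Pa to kPa (divide by 1000).
dP = 0.93 kPa


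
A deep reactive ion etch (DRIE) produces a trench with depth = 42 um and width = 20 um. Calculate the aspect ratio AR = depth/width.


Step 1: AR = depth / width
Step 2: AR = 42 / 20
AR = 2.1


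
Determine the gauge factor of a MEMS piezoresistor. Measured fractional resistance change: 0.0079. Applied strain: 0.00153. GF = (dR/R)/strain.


Step 1: Identify values.
dR/R = 0.0079, strain = 0.00153
Step 2: GF = (dR/R) / strain = 0.0079 / 0.00153
GF = 5.2


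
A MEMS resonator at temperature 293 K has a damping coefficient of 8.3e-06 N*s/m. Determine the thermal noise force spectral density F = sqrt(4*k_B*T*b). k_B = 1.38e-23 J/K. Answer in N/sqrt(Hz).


Step 1: Compute 4 * k_B * T * b
= 4 * 1.38e-23 * 293 * 8.3e-06
= 1.3424e-25 N^2/Hz
Step 2: F_noise = sqrt(1.3424e-25)
F_noise = 3.66e-13 N/sqrt(Hz)


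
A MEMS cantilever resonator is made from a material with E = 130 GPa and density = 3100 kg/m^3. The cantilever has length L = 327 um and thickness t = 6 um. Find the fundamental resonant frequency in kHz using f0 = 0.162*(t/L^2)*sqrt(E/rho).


Step 1: Convert units to SI.
t_SI = 6e-6 m, L_SI = 327e-6 m
Step 2: Calculate sqrt(E/rho).
sqrt(130e9 / 3100) = 6475.76 m/s
Step 3: Compute f0.
f0 = 0.162 * 6e-6 / (327e-6)^2 * 6475.76 = 58865.6 Hz = 58.87 kHz


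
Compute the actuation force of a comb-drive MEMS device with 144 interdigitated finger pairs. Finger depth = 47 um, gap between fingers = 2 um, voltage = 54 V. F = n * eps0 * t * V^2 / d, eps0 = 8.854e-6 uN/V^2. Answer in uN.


Step 1: Parameters: n=144, eps0=8.854e-6 uN/V^2, t=47 um, V=54 V, d=2 um
Step 2: V^2 = 2916
Step 3: F = 144 * 8.854e-6 * 47 * 2916 / 2
F = 87.369 uN


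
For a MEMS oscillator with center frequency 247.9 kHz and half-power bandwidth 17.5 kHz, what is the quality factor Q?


Step 1: Q = f0 / bandwidth
Step 2: Q = 247.9 / 17.5
Q = 14.2


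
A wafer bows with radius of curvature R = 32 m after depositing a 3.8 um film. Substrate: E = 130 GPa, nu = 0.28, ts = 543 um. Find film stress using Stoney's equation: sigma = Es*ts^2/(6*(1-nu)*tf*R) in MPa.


Step 1: Compute numerator: Es * ts^2 = 130 * 543^2 = 38330370 (GPa*um^2)
Step 2: Compute denominator (R in um): 6*(1-nu)*tf*R = 6*0.72*3.8*32e6 = 525312000.0 (um^2)
Step 3: sigma (GPa) = 38330370 / 525312000.0 = 7.2967e-02 GPa
Step 4: Convert to MPa (x1000): sigma = 73.0 MPa


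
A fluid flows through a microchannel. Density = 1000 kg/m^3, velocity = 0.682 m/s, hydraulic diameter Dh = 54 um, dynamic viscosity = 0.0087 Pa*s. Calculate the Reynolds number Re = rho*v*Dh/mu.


Step 1: Convert Dh to meters: Dh = 54e-6 m
Step 2: Re = rho * v * Dh / mu
Re = 1000 * 0.682 * 54e-6 / 0.0087
Re = 4.233


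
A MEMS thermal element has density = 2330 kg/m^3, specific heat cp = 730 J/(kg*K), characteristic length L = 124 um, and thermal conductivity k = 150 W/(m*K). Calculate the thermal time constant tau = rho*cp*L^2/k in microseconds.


Step 1: Convert L to m: L = 124e-6 m
Step 2: L^2 = (124e-6)^2 = 1.5376e-08 m^2
Step 3: tau = 2330 * 730 * 1.5376e-08 / 150 = 1.7435359e-04 s
Step 4: Convert to microseconds (multiply by 1e6).
tau = 174.354 us


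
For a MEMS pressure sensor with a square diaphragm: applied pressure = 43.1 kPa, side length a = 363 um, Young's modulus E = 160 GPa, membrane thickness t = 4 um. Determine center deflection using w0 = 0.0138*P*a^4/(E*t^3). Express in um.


Step 1: Convert pressure to compatible units (E is in GPa, so P in GPa).
P = 43.1 kPa = 43.1e-6 GPa
Step 2: Compute numerator: 0.0138 * P * a^4.
a^4 = 363^4 = 17363069361
numerator = 0.0138 * 43.1e-6 * 17363069361 = 1.032721e+04
Step 3: Compute denominator: E * t^3 = 160 * 4^3 = 10240
Step 4: w0 = numerator / denominator = 1.032721e+04 / 10240 = 1.0085 um


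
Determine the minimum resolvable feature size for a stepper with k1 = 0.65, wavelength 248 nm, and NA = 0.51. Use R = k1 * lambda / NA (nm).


Step 1: Identify values: k1 = 0.65, lambda = 248 nm, NA = 0.51
Step 2: R = k1 * lambda / NA
R = 0.65 * 248 / 0.51
R = 316.1 nm


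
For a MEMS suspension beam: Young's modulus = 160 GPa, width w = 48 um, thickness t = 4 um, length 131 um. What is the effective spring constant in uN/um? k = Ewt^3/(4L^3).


Step 1: Convert E to consistent units (1 GPa = 1000 uN/um^2).
E = 160 GPa = 160000 uN/um^2
Step 2: Compute t^3 = 4^3 = 64
Step 3: Compute L^3 = 131^3 = 2248091
Step 4: k = 160000 * 48 * 64 / (4 * 2248091)
k = 54.6597 uN/um


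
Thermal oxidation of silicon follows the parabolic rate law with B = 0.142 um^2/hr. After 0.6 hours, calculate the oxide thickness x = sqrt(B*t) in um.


Step 1: Compute B*t = 0.142 * 0.6 = 0.0852
Step 2: x = sqrt(0.0852)
x = 0.292 um


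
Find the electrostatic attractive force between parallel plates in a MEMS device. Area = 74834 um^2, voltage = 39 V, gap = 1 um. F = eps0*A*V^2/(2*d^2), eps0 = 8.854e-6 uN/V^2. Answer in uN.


Step 1: Identify parameters.
eps0 = 8.854e-6 uN/V^2, A = 74834 um^2, V = 39 V, d = 1 um
Step 2: Compute V^2 = 39^2 = 1521
Step 3: Compute d^2 = 1^2 = 1
Step 4: F = 0.5 * 8.854e-6 * 74834 * 1521 / 1
F = 503.892 uN


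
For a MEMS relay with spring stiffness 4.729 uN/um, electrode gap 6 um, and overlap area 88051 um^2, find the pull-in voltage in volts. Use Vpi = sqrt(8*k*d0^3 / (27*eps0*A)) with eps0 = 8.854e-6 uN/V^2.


Step 1: Compute numerator: 8 * k * d0^3 = 8 * 4.729 * 6^3 = 8171.712
Step 2: Compute denominator: 27 * eps0 * A = 27 * 8.854e-6 * 88051 = 21.049296
Step 3: Vpi = sqrt(8171.712 / 21.049296)
Vpi = 19.7 V


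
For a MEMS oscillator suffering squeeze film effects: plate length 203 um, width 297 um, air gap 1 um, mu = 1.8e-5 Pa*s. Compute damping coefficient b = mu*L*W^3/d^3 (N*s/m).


Step 1: Convert to SI.
L = 203e-6 m, W = 297e-6 m, d = 1e-6 m
Step 2: W^3 = (297e-6)^3 = 2.62e-11 m^3
Step 3: d^3 = (1e-6)^3 = 1.00e-18 m^3
Step 4: b = 1.8e-5 * 203e-6 * 2.62e-11 / 1.00e-18
b = 9.57e-02 N*s/m


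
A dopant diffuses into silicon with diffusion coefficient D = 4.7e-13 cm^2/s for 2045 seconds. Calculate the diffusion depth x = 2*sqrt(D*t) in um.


Step 1: Compute D*t = 4.7e-13 * 2045 = 9.6115e-10 cm^2
Step 2: sqrt(D*t) = 3.1e-05 cm
Step 3: x = 2 * 3.1e-05 cm = 6.2e-05 cm
Step 4: Convert to um (1 cm = 1e4 um): x = 0.62 um


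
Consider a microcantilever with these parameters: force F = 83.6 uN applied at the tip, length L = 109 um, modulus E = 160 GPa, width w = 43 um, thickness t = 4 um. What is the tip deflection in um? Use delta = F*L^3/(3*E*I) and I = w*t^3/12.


Step 1: Calculate the second moment of area.
I = w * t^3 / 12 = 43 * 4^3 / 12 = 229.3333 um^4
Step 2: Convert E to consistent units (1 GPa = 1000 uN/um^2).
E = 160 GPa = 160000 uN/um^2
Step 3: Calculate tip deflection.
delta = F * L^3 / (3 * E * I)
delta = 83.6 * 109^3 / (3 * 160000 * 229.3333)
delta = 0.9835 um


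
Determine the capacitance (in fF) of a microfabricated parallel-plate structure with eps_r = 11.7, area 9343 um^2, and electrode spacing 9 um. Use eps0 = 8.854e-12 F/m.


Step 1: Convert area to m^2: A = 9343e-12 m^2
Step 2: Convert gap to m: d = 9e-6 m
Step 3: C = eps0 * eps_r * A / d
C = 8.854e-12 * 11.7 * 9343e-12 / 9e-6
Step 4: Convert to fF (multiply by 1e15).
C = 107.54 fF


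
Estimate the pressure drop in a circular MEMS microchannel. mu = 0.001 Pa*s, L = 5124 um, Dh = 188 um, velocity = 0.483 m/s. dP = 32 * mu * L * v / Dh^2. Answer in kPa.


Step 1: Convert to SI: L = 5124e-6 m, Dh = 188e-6 m
Step 2: dP = 32 * 0.001 * 5124e-6 * 0.483 / (188e-6)^2
Step 3: dP = 2240.74 Pa
Step 4: Convert to kPa: dP = 2.24 kPa


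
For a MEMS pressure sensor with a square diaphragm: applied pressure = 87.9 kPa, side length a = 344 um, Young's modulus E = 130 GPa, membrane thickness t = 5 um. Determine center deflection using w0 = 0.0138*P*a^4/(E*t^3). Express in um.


Step 1: Convert pressure to compatible units (E is in GPa, so P in GPa).
P = 87.9 kPa = 87.9e-6 GPa
Step 2: Compute numerator: 0.0138 * P * a^4.
a^4 = 344^4 = 14003408896
numerator = 0.0138 * 87.9e-6 * 14003408896 = 1.698642e+04
Step 3: Compute denominator: E * t^3 = 130 * 5^3 = 16250
Step 4: w0 = numerator / denominator = 1.698642e+04 / 16250 = 1.0453 um


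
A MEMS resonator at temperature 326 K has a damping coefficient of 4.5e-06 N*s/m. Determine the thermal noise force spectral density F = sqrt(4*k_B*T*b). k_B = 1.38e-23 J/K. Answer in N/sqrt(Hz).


Step 1: Compute 4 * k_B * T * b
= 4 * 1.38e-23 * 326 * 4.5e-06
= 8.0978e-26 N^2/Hz
Step 2: F_noise = sqrt(8.0978e-26)
F_noise = 2.85e-13 N/sqrt(Hz)


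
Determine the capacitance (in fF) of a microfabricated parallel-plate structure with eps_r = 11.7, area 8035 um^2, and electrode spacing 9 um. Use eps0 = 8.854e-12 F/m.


Step 1: Convert area to m^2: A = 8035e-12 m^2
Step 2: Convert gap to m: d = 9e-6 m
Step 3: C = eps0 * eps_r * A / d
C = 8.854e-12 * 11.7 * 8035e-12 / 9e-6
Step 4: Convert to fF (multiply by 1e15).
C = 92.48 fF


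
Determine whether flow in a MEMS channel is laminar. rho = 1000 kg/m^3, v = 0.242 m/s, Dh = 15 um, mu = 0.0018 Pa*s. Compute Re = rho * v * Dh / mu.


Step 1: Convert Dh to meters: Dh = 15e-6 m
Step 2: Re = rho * v * Dh / mu
Re = 1000 * 0.242 * 15e-6 / 0.0018
Re = 2.017
Since Re = 2.017 is below ~2300, the flow is laminar.


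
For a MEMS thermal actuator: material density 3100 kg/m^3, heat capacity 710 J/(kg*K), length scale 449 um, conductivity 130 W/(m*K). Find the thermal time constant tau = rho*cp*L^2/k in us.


Step 1: Convert L to m: L = 449e-6 m
Step 2: L^2 = (449e-6)^2 = 2.01601e-07 m^2
Step 3: tau = 3100 * 710 * 2.01601e-07 / 130 = 3.41326e-03 s
Step 4: Convert to microseconds (multiply by 1e6).
tau = 3413.26 us


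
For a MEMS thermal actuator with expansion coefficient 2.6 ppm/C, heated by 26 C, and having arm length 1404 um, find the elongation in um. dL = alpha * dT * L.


Step 1: Convert CTE: alpha = 2.6 ppm/C = 2.6e-6 /C
Step 2: dL = 2.6e-6 * 26 * 1404
dL = 0.0949 um


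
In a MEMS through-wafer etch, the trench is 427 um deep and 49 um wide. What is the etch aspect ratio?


Step 1: AR = depth / width
Step 2: AR = 427 / 49
AR = 8.7


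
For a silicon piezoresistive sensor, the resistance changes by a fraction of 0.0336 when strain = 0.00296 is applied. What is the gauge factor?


Step 1: Identify values.
dR/R = 0.0336, strain = 0.00296
Step 2: GF = (dR/R) / strain = 0.0336 / 0.00296
GF = 11.4


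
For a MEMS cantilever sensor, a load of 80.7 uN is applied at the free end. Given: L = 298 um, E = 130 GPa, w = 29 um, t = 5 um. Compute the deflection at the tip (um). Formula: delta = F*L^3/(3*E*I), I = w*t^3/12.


Step 1: Calculate the second moment of area.
I = w * t^3 / 12 = 29 * 5^3 / 12 = 302.0833 um^4
Step 2: Convert E to consistent units (1 GPa = 1000 uN/um^2).
E = 130 GPa = 130000 uN/um^2
Step 3: Calculate tip deflection.
delta = F * L^3 / (3 * E * I)
delta = 80.7 * 298^3 / (3 * 130000 * 302.0833)
delta = 18.1272 um


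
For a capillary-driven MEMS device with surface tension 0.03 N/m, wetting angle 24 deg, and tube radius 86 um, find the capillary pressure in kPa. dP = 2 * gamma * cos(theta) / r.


Step 1: cos(24 deg) = 0.9135
Step 2: Convert r to m: r = 86e-6 m
Step 3: dP = 2 * 0.03 * 0.9135 / 86e-6 = 637.3 Pa
Step 4: Convert Pa to kPa (divide by 1000).
dP = 0.64 kPa


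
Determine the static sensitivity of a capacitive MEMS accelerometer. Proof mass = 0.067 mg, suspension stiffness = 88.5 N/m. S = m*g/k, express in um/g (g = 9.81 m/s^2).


Step 1: Convert mass: m = 0.067 mg = 6.70e-08 kg
Step 2: S = m * g / k = 6.70e-08 * 9.81 / 88.5
Step 3: S = 7.43e-09 m/g
Step 4: Convert to um/g: S = 0.007 um/g


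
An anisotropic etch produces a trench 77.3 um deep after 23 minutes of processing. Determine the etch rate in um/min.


Step 1: Etch rate = depth / time
Step 2: rate = 77.3 / 23
rate = 3.361 um/min


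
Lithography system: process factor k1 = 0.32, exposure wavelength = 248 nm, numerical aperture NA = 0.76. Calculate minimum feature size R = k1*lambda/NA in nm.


Step 1: Identify values: k1 = 0.32, lambda = 248 nm, NA = 0.76
Step 2: R = k1 * lambda / NA
R = 0.32 * 248 / 0.76
R = 104.4 nm


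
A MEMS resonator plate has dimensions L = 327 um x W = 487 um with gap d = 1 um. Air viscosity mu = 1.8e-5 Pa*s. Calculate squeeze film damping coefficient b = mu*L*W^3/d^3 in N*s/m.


Step 1: Convert to SI.
L = 327e-6 m, W = 487e-6 m, d = 1e-6 m
Step 2: W^3 = (487e-6)^3 = 1.16e-10 m^3
Step 3: d^3 = (1e-6)^3 = 1.00e-18 m^3
Step 4: b = 1.8e-5 * 327e-6 * 1.16e-10 / 1.00e-18
b = 6.80e-01 N*s/m


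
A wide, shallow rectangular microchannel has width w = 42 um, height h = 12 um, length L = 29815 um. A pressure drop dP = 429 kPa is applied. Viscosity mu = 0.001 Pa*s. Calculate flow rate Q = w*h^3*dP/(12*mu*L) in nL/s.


Step 1: Convert all dimensions to SI (meters).
w = 42e-6 m, h = 12e-6 m, L = 29815e-6 m, dP = 429e3 Pa
Step 2: Q = w * h^3 * dP / (12 * mu * L)
Q = 42e-6 * (12e-6)^3 * 429e3 / (12 * 0.001 * 29815e-6) = 8.702304e-11 m^3/s
Step 3: Convert Q from m^3/s to nL/s (1 m^3 = 1e12 nL, so multiply by 1e12).
Q = 87.023 nL/s


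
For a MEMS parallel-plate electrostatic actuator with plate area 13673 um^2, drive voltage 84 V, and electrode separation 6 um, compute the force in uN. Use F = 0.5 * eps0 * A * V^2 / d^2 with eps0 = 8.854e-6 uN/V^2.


Step 1: Identify parameters.
eps0 = 8.854e-6 uN/V^2, A = 13673 um^2, V = 84 V, d = 6 um
Step 2: Compute V^2 = 84^2 = 7056
Step 3: Compute d^2 = 6^2 = 36
Step 4: F = 0.5 * 8.854e-6 * 13673 * 7056 / 36
F = 11.864 uN


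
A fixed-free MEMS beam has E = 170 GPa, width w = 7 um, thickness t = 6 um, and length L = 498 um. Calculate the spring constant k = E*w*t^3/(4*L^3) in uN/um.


Step 1: Convert E to consistent units (1 GPa = 1000 uN/um^2).
E = 170 GPa = 170000 uN/um^2
Step 2: Compute t^3 = 6^3 = 216
Step 3: Compute L^3 = 498^3 = 123505992
Step 4: k = 170000 * 7 * 216 / (4 * 123505992)
k = 0.5203 uN/um


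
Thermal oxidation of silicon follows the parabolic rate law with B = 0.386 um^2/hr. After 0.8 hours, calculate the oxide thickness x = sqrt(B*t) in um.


Step 1: Compute B*t = 0.386 * 0.8 = 0.3088
Step 2: x = sqrt(0.3088)
x = 0.556 um


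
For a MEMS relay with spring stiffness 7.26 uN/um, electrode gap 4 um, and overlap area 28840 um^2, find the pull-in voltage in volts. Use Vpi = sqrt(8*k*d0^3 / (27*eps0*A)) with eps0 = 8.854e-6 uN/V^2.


Step 1: Compute numerator: 8 * k * d0^3 = 8 * 7.26 * 4^3 = 3717.12
Step 2: Compute denominator: 27 * eps0 * A = 27 * 8.854e-6 * 28840 = 6.894433
Step 3: Vpi = sqrt(3717.12 / 6.894433)
Vpi = 23.22 V


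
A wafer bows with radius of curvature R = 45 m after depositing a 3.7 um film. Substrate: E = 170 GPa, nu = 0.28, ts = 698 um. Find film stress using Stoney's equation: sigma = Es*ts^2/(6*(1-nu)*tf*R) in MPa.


Step 1: Compute numerator: Es * ts^2 = 170 * 698^2 = 82824680 (GPa*um^2)
Step 2: Compute denominator (R in um): 6*(1-nu)*tf*R = 6*0.72*3.7*45e6 = 719280000.0 (um^2)
Step 3: sigma (GPa) = 82824680 / 719280000.0 = 1.15149e-01 GPa
Step 4: Convert to MPa (x1000): sigma = 115.1 MPa


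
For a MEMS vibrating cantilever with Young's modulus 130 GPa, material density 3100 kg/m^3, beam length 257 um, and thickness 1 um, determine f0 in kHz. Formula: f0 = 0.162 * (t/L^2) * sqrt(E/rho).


Step 1: Convert units to SI.
t_SI = 1e-6 m, L_SI = 257e-6 m
Step 2: Calculate sqrt(E/rho).
sqrt(130e9 / 3100) = 6475.76 m/s
Step 3: Compute f0.
f0 = 0.162 * 1e-6 / (257e-6)^2 * 6475.76 = 15883.3 Hz = 15.88 kHz


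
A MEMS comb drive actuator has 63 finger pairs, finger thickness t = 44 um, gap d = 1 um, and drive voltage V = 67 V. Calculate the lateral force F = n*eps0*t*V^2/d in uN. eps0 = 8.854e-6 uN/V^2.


Step 1: Parameters: n=63, eps0=8.854e-6 uN/V^2, t=44 um, V=67 V, d=1 um
Step 2: V^2 = 4489
Step 3: F = 63 * 8.854e-6 * 44 * 4489 / 1
F = 110.175 uN


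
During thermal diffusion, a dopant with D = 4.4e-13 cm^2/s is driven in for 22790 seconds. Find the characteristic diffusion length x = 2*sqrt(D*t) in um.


Step 1: Compute D*t = 4.4e-13 * 22790 = 1.00276e-08 cm^2
Step 2: sqrt(D*t) = 1.00138e-04 cm
Step 3: x = 2 * 1.00138e-04 cm = 2.00276e-04 cm
Step 4: Convert to um (1 cm = 1e4 um): x = 2.003 um


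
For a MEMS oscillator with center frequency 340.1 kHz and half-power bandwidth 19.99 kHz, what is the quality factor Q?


Step 1: Q = f0 / bandwidth
Step 2: Q = 340.1 / 19.99
Q = 17.0


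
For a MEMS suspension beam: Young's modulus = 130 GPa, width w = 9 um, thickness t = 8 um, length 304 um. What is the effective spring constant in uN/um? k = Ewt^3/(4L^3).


Step 1: Convert E to consistent units (1 GPa = 1000 uN/um^2).
E = 130 GPa = 130000 uN/um^2
Step 2: Compute t^3 = 8^3 = 512
Step 3: Compute L^3 = 304^3 = 28094464
Step 4: k = 130000 * 9 * 512 / (4 * 28094464)
k = 5.3306 uN/um


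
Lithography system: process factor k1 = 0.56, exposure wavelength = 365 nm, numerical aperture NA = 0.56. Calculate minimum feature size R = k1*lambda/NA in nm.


Step 1: Identify values: k1 = 0.56, lambda = 365 nm, NA = 0.56
Step 2: R = k1 * lambda / NA
R = 0.56 * 365 / 0.56
R = 365.0 nm


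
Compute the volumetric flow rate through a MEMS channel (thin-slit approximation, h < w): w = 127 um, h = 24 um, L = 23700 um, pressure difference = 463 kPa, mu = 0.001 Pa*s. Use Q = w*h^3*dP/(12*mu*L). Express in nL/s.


Step 1: Convert all dimensions to SI (meters).
w = 127e-6 m, h = 24e-6 m, L = 23700e-6 m, dP = 463e3 Pa
Step 2: Q = w * h^3 * dP / (12 * mu * L)
Q = 127e-6 * (24e-6)^3 * 463e3 / (12 * 0.001 * 23700e-6) = 2.85817519e-09 m^3/s
Step 3: Convert Q from m^3/s to nL/s (1 m^3 = 1e12 nL, so multiply by 1e12).
Q = 2858.175 nL/s


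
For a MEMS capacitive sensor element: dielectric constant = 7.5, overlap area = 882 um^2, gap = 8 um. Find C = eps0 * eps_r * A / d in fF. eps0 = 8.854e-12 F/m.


Step 1: Convert area to m^2: A = 882e-12 m^2
Step 2: Convert gap to m: d = 8e-6 m
Step 3: C = eps0 * eps_r * A / d
C = 8.854e-12 * 7.5 * 882e-12 / 8e-6
Step 4: Convert to fF (multiply by 1e15).
C = 7.32 fF


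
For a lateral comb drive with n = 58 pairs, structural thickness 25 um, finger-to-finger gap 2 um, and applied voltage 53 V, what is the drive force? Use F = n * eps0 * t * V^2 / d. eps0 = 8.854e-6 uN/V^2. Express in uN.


Step 1: Parameters: n=58, eps0=8.854e-6 uN/V^2, t=25 um, V=53 V, d=2 um
Step 2: V^2 = 2809
Step 3: F = 58 * 8.854e-6 * 25 * 2809 / 2
F = 18.031 uN
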